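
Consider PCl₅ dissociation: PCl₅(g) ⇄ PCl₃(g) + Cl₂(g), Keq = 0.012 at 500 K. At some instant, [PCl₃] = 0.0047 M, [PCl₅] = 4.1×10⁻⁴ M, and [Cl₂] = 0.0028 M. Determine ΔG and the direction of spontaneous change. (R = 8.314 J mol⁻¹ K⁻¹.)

ΔG = 4.09 kJ/mol; the forward reaction is non-spontaneous

Q = [PCl₃]·[Cl₂] / [PCl₅] = (0.0047)·(0.0028) / (4.1×10⁻⁴) = 0.0321
ΔG = RT ln(Q/Keq) = (8.314 J mol⁻¹ K⁻¹)(500 K) × ln(0.0321/0.012)
   = (4.157 kJ/mol)(0.9839) = 4.09 kJ/mol
ΔG > 0, so the forward reaction is non-spontaneous (proceeds in reverse).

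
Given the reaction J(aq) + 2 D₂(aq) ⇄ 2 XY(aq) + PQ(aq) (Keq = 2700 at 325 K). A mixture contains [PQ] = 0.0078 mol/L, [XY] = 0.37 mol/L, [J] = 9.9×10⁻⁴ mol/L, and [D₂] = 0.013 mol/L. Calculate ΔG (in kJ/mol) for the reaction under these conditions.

Q = [XY]²·[PQ] / ([J]·[D₂]²) = (0.37)²·(0.0078) / ((9.9×10⁻⁴)·(0.013)²) = 6380
ΔG = RT ln(Q/Keq) = (8.314 J mol⁻¹ K⁻¹)(325 K) × ln(6380/2700)
   = (2.702 kJ/mol)(0.8599) = 2.32 kJ/mol
ΔG > 0, so the forward reaction is non-spontaneous (proceeds in reverse).

ΔG = 2.32 kJ/mol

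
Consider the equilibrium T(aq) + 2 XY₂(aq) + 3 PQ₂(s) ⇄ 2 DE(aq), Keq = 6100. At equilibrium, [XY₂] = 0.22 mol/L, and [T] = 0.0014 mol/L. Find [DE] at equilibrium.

[DE] = 0.64 mol/L

(PQ₂ is a pure solid — omitted from Keq.)
At equilibrium, Keq = [DE]² / ([T]·[XY₂]²) = 6100.
([DE])² / ((0.0014)·(0.22)²) = 6100
[DE]² = 0.413 ⇒ [DE] = 0.64 mol/L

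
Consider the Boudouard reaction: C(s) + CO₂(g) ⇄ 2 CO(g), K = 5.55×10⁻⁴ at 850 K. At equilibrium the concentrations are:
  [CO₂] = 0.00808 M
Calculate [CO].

[CO] = 0.00212 M

(C is a pure solid — omitted from K.)
At equilibrium, K = [CO]² / [CO₂] = 5.55×10⁻⁴.
([CO])² / (0.00808) = 5.55×10⁻⁴
[CO]² = 4.48×10⁻⁶ ⇒ [CO] = 0.00212 M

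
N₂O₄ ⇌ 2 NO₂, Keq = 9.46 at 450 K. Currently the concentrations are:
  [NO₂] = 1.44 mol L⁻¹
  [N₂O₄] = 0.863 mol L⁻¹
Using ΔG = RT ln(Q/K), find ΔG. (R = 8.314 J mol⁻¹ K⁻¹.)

Q = [NO₂]² / [N₂O₄] = (1.44)² / (0.863) = 2.40
ΔG = RT ln(Q/Keq) = (8.314 J mol⁻¹ K⁻¹)(450 K) × ln(2.40/9.46)
   = (3.741 kJ/mol)(-1.372) = -5.13 kJ/mol
ΔG < 0, so the forward reaction is spontaneous (proceeds forward).

ΔG = -5.13 kJ/mol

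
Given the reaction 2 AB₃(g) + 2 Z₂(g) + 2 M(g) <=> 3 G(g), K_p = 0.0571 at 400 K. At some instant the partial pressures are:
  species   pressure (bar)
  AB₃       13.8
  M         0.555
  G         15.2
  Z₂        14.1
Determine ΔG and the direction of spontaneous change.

Q_p = P(G)³ / (P(AB₃)²·P(Z₂)²·P(M)²) = (15.2)³ / ((13.8)²·(14.1)²·(0.555)²) = 0.301
ΔG = RT ln(Q_p/K_p) = (8.314 J mol⁻¹ K⁻¹)(400 K) × ln(0.301/0.0571)
   = (3.326 kJ/mol)(1.662) = 5.53 kJ/mol
ΔG > 0, so the forward reaction is non-spontaneous (proceeds in reverse).

ΔG = 5.53 kJ/mol; the forward reaction is non-spontaneous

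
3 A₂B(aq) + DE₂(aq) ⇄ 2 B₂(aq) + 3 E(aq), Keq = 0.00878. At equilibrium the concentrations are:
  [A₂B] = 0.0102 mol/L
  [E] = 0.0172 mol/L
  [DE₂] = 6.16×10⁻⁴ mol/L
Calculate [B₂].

[B₂] = 0.00106 mol/L

At equilibrium, Keq = [B₂]²·[E]³ / ([A₂B]³·[DE₂]) = 0.00878.
([B₂])²·(0.0172)³ / ((0.0102)³·(6.16×10⁻⁴)) = 0.00878
[B₂]² = 1.13×10⁻⁶ ⇒ [B₂] = 0.00106 mol/L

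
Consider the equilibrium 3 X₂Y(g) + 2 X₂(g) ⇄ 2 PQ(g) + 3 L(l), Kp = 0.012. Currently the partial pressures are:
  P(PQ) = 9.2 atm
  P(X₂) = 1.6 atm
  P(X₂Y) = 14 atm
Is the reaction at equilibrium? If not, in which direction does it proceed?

at equilibrium

(L is a pure liquid — omitted from Qp.)
Qp = P(PQ)² / (P(X₂Y)³·P(X₂)²) = (9.2)² / ((14)³·(1.6)²) = 0.012
Qp = 0.012 = Kp, so the system is already at equilibrium.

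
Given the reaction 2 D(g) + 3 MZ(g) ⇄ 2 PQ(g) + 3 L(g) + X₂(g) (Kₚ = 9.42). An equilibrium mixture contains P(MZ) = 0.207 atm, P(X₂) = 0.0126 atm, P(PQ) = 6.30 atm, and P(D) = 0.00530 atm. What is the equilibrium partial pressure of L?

P(L) = 0.0167 atm

At equilibrium, Kₚ = P(PQ)²·P(L)³·P(X₂) / (P(D)²·P(MZ)³) = 9.42.
(6.30)²·(P(L))³·(0.0126) / ((0.00530)²·(0.207)³) = 9.42
P(L)³ = 4.69×10⁻⁶ ⇒ P(L) = 0.0167 atm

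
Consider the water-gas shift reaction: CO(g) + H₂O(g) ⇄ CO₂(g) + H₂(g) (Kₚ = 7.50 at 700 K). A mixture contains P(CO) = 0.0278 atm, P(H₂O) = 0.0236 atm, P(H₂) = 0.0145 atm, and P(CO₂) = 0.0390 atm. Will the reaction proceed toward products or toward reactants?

Qₚ = P(CO₂)·P(H₂) / (P(CO)·P(H₂O)) = (0.0390)·(0.0145) / ((0.0278)·(0.0236)) = 0.862
Qₚ = 0.862 < Kₚ = 7.50, so the forward reaction proceeds.

to the right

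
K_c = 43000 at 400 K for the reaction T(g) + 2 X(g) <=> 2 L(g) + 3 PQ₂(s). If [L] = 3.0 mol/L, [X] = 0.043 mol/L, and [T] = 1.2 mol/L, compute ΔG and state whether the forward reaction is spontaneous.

ΔG = -7.85 kJ/mol; the forward reaction is spontaneous

(PQ₂ is a pure solid — omitted from Q_c.)
Q_c = [L]² / ([T]·[X]²) = (3.0)² / ((1.2)·(0.043)²) = 4060
ΔG = RT ln(Q_c/K_c) = (8.314 J mol⁻¹ K⁻¹)(400 K) × ln(4060/43000)
   = (3.326 kJ/mol)(-2.360) = -7.85 kJ/mol
ΔG < 0, so the forward reaction is spontaneous (proceeds forward).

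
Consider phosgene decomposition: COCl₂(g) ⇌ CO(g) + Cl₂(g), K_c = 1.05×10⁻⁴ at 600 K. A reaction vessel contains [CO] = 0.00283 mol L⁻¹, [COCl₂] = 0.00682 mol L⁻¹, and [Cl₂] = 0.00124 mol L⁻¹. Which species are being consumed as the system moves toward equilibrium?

CO, Cl₂ (products)

Q_c = [CO]·[Cl₂] / [COCl₂] = (0.00283)·(0.00124) / (0.00682) = 5.15×10⁻⁴
Q_c = 5.15×10⁻⁴ > K_c = 1.05×10⁻⁴: net reverse reaction.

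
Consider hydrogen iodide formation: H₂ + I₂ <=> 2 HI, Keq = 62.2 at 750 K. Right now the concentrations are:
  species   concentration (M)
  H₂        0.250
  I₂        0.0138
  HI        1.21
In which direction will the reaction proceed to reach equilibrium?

toward reactants

Q = [HI]² / ([H₂]·[I₂]) = (1.21)² / ((0.250)·(0.0138)) = 424
Q = 424 > Keq = 62.2, so the reverse reaction proceeds.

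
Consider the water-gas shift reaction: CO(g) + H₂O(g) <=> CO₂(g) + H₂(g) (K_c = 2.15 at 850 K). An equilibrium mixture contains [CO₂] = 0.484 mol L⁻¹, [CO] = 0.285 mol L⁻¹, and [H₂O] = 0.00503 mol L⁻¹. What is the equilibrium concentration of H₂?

At equilibrium, K_c = [CO₂]·[H₂] / ([CO]·[H₂O]) = 2.15.
(0.484)·([H₂]) / ((0.285)·(0.00503)) = 2.15
[H₂] = 0.00637 mol L⁻¹

[H₂] = 0.00637 mol L⁻¹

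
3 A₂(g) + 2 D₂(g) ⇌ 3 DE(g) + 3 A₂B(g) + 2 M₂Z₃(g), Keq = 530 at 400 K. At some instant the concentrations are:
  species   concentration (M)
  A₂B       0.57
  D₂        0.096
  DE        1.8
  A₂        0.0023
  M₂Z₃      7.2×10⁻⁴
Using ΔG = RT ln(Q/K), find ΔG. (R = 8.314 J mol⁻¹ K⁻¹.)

ΔG = 7.46 kJ/mol

Q = [DE]³·[A₂B]³·[M₂Z₃]² / ([A₂]³·[D₂]²) = (1.8)³·(0.57)³·(7.2×10⁻⁴)² / ((0.0023)³·(0.096)²) = 4990
ΔG = RT ln(Q/Keq) = (8.314 J mol⁻¹ K⁻¹)(400 K) × ln(4990/530)
   = (3.326 kJ/mol)(2.242) = 7.46 kJ/mol
ΔG > 0, so the forward reaction is non-spontaneous (proceeds in reverse).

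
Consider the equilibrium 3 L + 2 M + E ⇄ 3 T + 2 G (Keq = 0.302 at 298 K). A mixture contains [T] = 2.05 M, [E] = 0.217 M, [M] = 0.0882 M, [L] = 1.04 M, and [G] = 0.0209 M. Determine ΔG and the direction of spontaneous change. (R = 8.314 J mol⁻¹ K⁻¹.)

ΔG = 4.66 kJ/mol; the forward reaction is non-spontaneous

Q = [T]³·[G]² / ([L]³·[M]²·[E]) = (2.05)³·(0.0209)² / ((1.04)³·(0.0882)²·(0.217)) = 1.98
ΔG = RT ln(Q/Keq) = (8.314 J mol⁻¹ K⁻¹)(298 K) × ln(1.98/0.302)
   = (2.478 kJ/mol)(1.880) = 4.66 kJ/mol
ΔG > 0, so the forward reaction is non-spontaneous (proceeds in reverse).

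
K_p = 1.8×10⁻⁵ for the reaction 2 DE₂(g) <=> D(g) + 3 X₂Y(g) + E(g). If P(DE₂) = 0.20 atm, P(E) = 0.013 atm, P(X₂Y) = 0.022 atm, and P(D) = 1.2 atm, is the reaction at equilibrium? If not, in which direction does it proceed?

Q_p = P(D)·P(X₂Y)³·P(E) / P(DE₂)² = (1.2)·(0.022)³·(0.013) / (0.20)² = 4.2×10⁻⁶
Q_p = 4.2×10⁻⁶ < K_p = 1.8×10⁻⁵, so the forward reaction proceeds.

in the forward direction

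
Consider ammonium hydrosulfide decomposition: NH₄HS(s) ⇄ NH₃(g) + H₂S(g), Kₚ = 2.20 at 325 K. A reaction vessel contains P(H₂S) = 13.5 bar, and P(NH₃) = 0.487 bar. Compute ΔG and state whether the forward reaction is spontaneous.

(NH₄HS is a pure solid — omitted from Qₚ.)
Qₚ = P(NH₃)·P(H₂S) = (0.487)·(13.5) = 6.57
ΔG = RT ln(Qₚ/Kₚ) = (8.314 J mol⁻¹ K⁻¹)(325 K) × ln(6.57/2.20)
   = (2.702 kJ/mol)(1.094) = 2.96 kJ/mol
ΔG > 0, so the forward reaction is non-spontaneous (proceeds in reverse).

ΔG = 2.96 kJ/mol; the forward reaction is non-spontaneous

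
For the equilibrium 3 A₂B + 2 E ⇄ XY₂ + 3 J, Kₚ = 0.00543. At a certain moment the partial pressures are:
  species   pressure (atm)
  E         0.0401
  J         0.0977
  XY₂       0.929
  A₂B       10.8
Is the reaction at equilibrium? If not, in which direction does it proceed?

Qₚ = P(XY₂)·P(J)³ / (P(A₂B)³·P(E)²) = (0.929)·(0.0977)³ / ((10.8)³·(0.0401)²) = 4.28×10⁻⁴
Qₚ = 4.28×10⁻⁴ < Kₚ = 0.00543, so the forward reaction proceeds.

forward (toward products)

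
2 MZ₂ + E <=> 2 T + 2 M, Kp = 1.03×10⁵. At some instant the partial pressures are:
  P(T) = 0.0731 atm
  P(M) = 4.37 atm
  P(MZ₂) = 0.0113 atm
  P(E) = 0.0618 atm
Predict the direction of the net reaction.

toward products

Qp = P(T)²·P(M)² / (P(MZ₂)²·P(E)) = (0.0731)²·(4.37)² / ((0.0113)²·(0.0618)) = 12900
Qp = 12900 < Kp = 1.03×10⁵, so the forward reaction proceeds.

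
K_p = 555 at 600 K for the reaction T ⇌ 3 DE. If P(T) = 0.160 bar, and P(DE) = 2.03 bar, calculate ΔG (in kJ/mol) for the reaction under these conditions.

ΔG = -11.8 kJ/mol

Q_p = P(DE)³ / P(T) = (2.03)³ / (0.160) = 52.3
ΔG = RT ln(Q_p/K_p) = (8.314 J mol⁻¹ K⁻¹)(600 K) × ln(52.3/555)
   = (4.988 kJ/mol)(-2.362) = -11.8 kJ/mol
ΔG < 0, so the forward reaction is spontaneous (proceeds forward).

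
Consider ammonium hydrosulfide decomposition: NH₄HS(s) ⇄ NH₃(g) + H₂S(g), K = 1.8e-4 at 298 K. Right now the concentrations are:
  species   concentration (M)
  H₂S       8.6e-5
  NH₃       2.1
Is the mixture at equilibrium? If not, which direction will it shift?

yes, at equilibrium

(NH₄HS is a pure solid — omitted from Q.)
Q = [NH₃]·[H₂S] = (2.1)·(8.6e-5) = 1.8e-4
Q = 1.8e-4 = K; the system is at equilibrium.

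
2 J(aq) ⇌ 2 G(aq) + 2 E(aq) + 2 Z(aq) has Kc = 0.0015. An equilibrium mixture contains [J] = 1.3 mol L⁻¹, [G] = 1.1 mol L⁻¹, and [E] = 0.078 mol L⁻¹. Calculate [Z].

At equilibrium, Kc = [G]²·[E]²·[Z]² / [J]² = 0.0015.
(1.1)²·(0.078)²·([Z])² / (1.3)² = 0.0015
[Z]² = 0.344 ⇒ [Z] = 0.59 mol L⁻¹

[Z] = 0.59 mol L⁻¹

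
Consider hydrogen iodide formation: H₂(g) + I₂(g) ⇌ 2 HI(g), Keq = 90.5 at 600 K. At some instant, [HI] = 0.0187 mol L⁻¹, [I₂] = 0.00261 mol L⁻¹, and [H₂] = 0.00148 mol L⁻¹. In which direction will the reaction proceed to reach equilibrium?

Q = [HI]² / ([H₂]·[I₂]) = (0.0187)² / ((0.00148)·(0.00261)) = 90.5
Q = 90.5 = Keq, so the system is already at equilibrium.

at equilibrium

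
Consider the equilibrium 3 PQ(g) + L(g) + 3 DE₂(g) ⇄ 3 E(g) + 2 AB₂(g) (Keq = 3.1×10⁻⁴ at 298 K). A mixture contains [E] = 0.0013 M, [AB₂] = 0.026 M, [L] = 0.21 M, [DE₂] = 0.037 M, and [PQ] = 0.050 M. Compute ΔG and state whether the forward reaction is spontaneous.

Q = [E]³·[AB₂]² / ([PQ]³·[L]·[DE₂]³) = (0.0013)³·(0.026)² / ((0.050)³·(0.21)·(0.037)³) = 0.00112
ΔG = RT ln(Q/Keq) = (8.314 J mol⁻¹ K⁻¹)(298 K) × ln(0.00112/3.1×10⁻⁴)
   = (2.478 kJ/mol)(1.285) = 3.18 kJ/mol
ΔG > 0, so the forward reaction is non-spontaneous (proceeds in reverse).

ΔG = 3.18 kJ/mol; the forward reaction is non-spontaneous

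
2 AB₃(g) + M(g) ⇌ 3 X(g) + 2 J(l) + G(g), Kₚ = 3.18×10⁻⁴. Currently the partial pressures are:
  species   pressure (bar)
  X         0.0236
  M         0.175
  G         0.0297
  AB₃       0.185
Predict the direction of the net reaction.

(J is a pure liquid — omitted from Qₚ.)
Qₚ = P(X)³·P(G) / (P(AB₃)²·P(M)) = (0.0236)³·(0.0297) / ((0.185)²·(0.175)) = 6.52×10⁻⁵
Qₚ = 6.52×10⁻⁵ < Kₚ = 3.18×10⁻⁴, so the forward reaction proceeds.

toward products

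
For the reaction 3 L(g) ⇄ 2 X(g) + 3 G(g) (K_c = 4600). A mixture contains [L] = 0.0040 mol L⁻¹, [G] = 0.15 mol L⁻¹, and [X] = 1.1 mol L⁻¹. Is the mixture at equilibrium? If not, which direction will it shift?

Q_c = [X]²·[G]³ / [L]³ = (1.1)²·(0.15)³ / (0.0040)³ = 64000
Q_c = 64000 > K_c = 4600: net reverse reaction.

no; Q > K, reaction proceeds in reverse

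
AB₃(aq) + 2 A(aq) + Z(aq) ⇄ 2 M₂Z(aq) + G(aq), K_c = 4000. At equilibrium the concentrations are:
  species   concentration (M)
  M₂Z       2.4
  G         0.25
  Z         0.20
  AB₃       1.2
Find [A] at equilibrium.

At equilibrium, K_c = [M₂Z]²·[G] / ([AB₃]·[A]²·[Z]) = 4000.
(2.4)²·(0.25) / ((1.2)·([A])²·(0.20)) = 4000
[A]² = 0.00150 ⇒ [A] = 0.039 M

[A] = 0.039 M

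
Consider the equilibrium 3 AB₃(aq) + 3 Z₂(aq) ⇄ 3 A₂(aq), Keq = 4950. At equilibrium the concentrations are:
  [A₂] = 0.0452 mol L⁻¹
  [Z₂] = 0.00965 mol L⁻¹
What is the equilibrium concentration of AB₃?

At equilibrium, Keq = [A₂]³ / ([AB₃]³·[Z₂]³) = 4950.
(0.0452)³ / (([AB₃])³·(0.00965)³) = 4950
[AB₃]³ = 0.0208 ⇒ [AB₃] = 0.275 mol L⁻¹

[AB₃] = 0.275 mol L⁻¹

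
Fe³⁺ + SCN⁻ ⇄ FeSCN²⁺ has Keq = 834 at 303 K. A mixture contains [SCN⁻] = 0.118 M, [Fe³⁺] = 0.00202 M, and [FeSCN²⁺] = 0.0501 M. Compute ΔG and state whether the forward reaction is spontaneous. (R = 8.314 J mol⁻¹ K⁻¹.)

Q = [FeSCN²⁺] / ([Fe³⁺]·[SCN⁻]) = (0.0501) / ((0.00202)·(0.118)) = 210
ΔG = RT ln(Q/Keq) = (8.314 J mol⁻¹ K⁻¹)(303 K) × ln(210/834)
   = (2.519 kJ/mol)(-1.379) = -3.47 kJ/mol
ΔG < 0, so the forward reaction is spontaneous (proceeds forward).

ΔG = -3.47 kJ/mol; the forward reaction is spontaneous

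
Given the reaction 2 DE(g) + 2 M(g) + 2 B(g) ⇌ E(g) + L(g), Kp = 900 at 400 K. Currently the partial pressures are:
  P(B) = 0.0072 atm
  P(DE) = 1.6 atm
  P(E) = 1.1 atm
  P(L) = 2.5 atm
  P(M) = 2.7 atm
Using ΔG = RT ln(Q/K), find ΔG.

ΔG = 3.82 kJ/mol

Qp = P(E)·P(L) / (P(DE)²·P(M)²·P(B)²) = (1.1)·(2.5) / ((1.6)²·(2.7)²·(0.0072)²) = 2840
ΔG = RT ln(Qp/Kp) = (8.314 J mol⁻¹ K⁻¹)(400 K) × ln(2840/900)
   = (3.326 kJ/mol)(1.149) = 3.82 kJ/mol
ΔG > 0, so the forward reaction is non-spontaneous (proceeds in reverse).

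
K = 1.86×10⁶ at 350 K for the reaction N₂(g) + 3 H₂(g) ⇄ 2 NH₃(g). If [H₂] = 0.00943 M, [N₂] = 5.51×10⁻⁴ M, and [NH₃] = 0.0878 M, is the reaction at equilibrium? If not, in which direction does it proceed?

Q = [NH₃]² / ([N₂]·[H₂]³) = (0.0878)² / ((5.51×10⁻⁴)·(0.00943)³) = 1.67×10⁷
Q = 1.67×10⁷ > K = 1.86×10⁶, so the reverse reaction proceeds.

to the left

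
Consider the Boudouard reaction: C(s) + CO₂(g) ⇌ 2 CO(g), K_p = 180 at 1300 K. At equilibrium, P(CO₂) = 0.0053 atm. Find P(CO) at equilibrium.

(C is a pure solid — omitted from K_p.)
At equilibrium, K_p = P(CO)² / P(CO₂) = 180.
(P(CO))² / (0.0053) = 180
P(CO)² = 0.954 ⇒ P(CO) = 0.98 atm

P(CO) = 0.98 atm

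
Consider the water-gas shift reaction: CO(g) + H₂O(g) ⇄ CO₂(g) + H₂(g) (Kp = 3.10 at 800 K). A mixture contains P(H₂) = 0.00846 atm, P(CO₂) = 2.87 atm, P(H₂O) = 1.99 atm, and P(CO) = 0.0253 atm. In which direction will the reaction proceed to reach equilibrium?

Qp = P(CO₂)·P(H₂) / (P(CO)·P(H₂O)) = (2.87)·(0.00846) / ((0.0253)·(1.99)) = 0.482
Qp = 0.482 < Kp = 3.10, so the forward reaction proceeds.

in the forward direction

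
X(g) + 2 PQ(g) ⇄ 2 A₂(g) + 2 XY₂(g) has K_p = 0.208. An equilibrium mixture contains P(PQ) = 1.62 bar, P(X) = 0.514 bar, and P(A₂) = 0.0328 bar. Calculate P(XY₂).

P(XY₂) = 16.1 bar

At equilibrium, K_p = P(A₂)²·P(XY₂)² / (P(X)·P(PQ)²) = 0.208.
(0.0328)²·(P(XY₂))² / ((0.514)·(1.62)²) = 0.208
P(XY₂)² = 261 ⇒ P(XY₂) = 16.1 bar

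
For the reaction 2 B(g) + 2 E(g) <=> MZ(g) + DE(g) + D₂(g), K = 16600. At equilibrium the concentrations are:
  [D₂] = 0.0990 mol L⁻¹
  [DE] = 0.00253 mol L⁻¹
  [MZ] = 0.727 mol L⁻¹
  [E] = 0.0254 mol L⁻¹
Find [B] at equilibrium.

[B] = 0.00412 mol L⁻¹

At equilibrium, K = [MZ]·[DE]·[D₂] / ([B]²·[E]²) = 16600.
(0.727)·(0.00253)·(0.0990) / (([B])²·(0.0254)²) = 16600
[B]² = 1.70×10⁻⁵ ⇒ [B] = 0.00412 mol L⁻¹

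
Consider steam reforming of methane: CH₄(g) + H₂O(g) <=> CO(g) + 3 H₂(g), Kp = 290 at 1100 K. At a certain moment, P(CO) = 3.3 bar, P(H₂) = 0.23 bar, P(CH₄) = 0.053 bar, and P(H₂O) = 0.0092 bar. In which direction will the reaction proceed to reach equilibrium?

to the right

Qp = P(CO)·P(H₂)³ / (P(CH₄)·P(H₂O)) = (3.3)·(0.23)³ / ((0.053)·(0.0092)) = 82
Qp = 82 < Kp = 290, so the forward reaction proceeds.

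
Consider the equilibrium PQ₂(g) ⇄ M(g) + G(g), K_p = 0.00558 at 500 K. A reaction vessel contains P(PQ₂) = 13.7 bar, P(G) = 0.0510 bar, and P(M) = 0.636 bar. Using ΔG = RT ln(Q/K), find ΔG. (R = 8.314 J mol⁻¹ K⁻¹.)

Q_p = P(M)·P(G) / P(PQ₂) = (0.636)·(0.0510) / (13.7) = 0.00237
ΔG = RT ln(Q_p/K_p) = (8.314 J mol⁻¹ K⁻¹)(500 K) × ln(0.00237/0.00558)
   = (4.157 kJ/mol)(-0.8563) = -3.56 kJ/mol
ΔG < 0, so the forward reaction is spontaneous (proceeds forward).

ΔG = -3.56 kJ/mol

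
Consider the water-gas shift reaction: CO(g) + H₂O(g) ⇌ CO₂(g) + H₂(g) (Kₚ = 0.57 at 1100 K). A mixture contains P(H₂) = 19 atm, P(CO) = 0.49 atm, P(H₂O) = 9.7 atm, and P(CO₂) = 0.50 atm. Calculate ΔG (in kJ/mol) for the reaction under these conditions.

ΔG = 11.5 kJ/mol

Qₚ = P(CO₂)·P(H₂) / (P(CO)·P(H₂O)) = (0.50)·(19) / ((0.49)·(9.7)) = 2.00
ΔG = RT ln(Qₚ/Kₚ) = (8.314 J mol⁻¹ K⁻¹)(1100 K) × ln(2.00/0.57)
   = (9.145 kJ/mol)(1.255) = 11.5 kJ/mol
ΔG > 0, so the forward reaction is non-spontaneous (proceeds in reverse).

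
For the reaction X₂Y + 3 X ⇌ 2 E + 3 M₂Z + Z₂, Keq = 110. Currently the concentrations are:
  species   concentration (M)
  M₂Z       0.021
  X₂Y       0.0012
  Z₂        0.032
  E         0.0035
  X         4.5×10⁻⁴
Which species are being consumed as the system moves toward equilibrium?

X₂Y, X (reactants)

Q = [E]²·[M₂Z]³·[Z₂] / ([X₂Y]·[X]³) = (0.0035)²·(0.021)³·(0.032) / ((0.0012)·(4.5×10⁻⁴)³) = 33
Q = 33 < Keq = 110: net forward reaction.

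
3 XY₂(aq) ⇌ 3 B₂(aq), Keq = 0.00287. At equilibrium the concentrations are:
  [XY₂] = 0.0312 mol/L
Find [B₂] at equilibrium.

[B₂] = 0.00443 mol/L

At equilibrium, Keq = [B₂]³ / [XY₂]³ = 0.00287.
([B₂])³ / (0.0312)³ = 0.00287
[B₂]³ = 8.72×10⁻⁸ ⇒ [B₂] = 0.00443 mol/L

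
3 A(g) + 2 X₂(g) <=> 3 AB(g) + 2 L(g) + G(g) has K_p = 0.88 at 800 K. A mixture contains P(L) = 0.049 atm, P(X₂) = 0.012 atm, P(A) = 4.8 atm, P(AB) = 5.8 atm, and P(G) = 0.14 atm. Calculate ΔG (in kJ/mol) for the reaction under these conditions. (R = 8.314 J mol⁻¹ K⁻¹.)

ΔG = 10.3 kJ/mol

Q_p = P(AB)³·P(L)²·P(G) / (P(A)³·P(X₂)²) = (5.8)³·(0.049)²·(0.14) / ((4.8)³·(0.012)²) = 4.12
ΔG = RT ln(Q_p/K_p) = (8.314 J mol⁻¹ K⁻¹)(800 K) × ln(4.12/0.88)
   = (6.651 kJ/mol)(1.544) = 10.3 kJ/mol
ΔG > 0, so the forward reaction is non-spontaneous (proceeds in reverse).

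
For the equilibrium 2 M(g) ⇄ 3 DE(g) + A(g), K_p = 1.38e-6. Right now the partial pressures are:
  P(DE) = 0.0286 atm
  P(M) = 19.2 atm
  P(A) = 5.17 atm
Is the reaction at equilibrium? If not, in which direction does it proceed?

Q_p = P(DE)³·P(A) / P(M)² = (0.0286)³·(5.17) / (19.2)² = 3.28e-7
Q_p = 3.28e-7 < K_p = 1.38e-6, so the forward reaction proceeds.

toward products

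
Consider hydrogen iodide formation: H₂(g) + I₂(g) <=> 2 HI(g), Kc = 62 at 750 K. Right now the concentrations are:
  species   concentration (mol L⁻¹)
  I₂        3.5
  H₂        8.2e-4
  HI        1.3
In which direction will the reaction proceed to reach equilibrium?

in the reverse direction

Qc = [HI]² / ([H₂]·[I₂]) = (1.3)² / ((8.2e-4)·(3.5)) = 590
Qc = 590 > Kc = 62, so the reverse reaction proceeds.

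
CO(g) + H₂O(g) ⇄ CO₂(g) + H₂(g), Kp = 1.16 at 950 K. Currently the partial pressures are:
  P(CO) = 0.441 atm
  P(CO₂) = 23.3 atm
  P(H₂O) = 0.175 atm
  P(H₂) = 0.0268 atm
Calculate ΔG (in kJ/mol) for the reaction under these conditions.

ΔG = 15.3 kJ/mol

Qp = P(CO₂)·P(H₂) / (P(CO)·P(H₂O)) = (23.3)·(0.0268) / ((0.441)·(0.175)) = 8.09
ΔG = RT ln(Qp/Kp) = (8.314 J mol⁻¹ K⁻¹)(950 K) × ln(8.09/1.16)
   = (7.898 kJ/mol)(1.942) = 15.3 kJ/mol
ΔG > 0, so the forward reaction is non-spontaneous (proceeds in reverse).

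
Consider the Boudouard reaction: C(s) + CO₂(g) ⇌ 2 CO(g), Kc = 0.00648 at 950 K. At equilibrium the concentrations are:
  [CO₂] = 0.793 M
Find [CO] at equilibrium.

[CO] = 0.0717 M

(C is a pure solid — omitted from Kc.)
At equilibrium, Kc = [CO]² / [CO₂] = 0.00648.
([CO])² / (0.793) = 0.00648
[CO]² = 0.00514 ⇒ [CO] = 0.0717 M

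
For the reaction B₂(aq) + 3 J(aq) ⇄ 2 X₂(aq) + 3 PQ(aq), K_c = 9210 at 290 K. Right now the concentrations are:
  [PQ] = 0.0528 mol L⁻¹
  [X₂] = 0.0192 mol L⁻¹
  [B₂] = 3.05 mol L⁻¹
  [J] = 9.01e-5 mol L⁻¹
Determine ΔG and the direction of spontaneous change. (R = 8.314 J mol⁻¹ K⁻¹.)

ΔG = 2.34 kJ/mol; the forward reaction is non-spontaneous

Q_c = [X₂]²·[PQ]³ / ([B₂]·[J]³) = (0.0192)²·(0.0528)³ / ((3.05)·(9.01e-5)³) = 24300
ΔG = RT ln(Q_c/K_c) = (8.314 J mol⁻¹ K⁻¹)(290 K) × ln(24300/9210)
   = (2.411 kJ/mol)(0.9702) = 2.34 kJ/mol
ΔG > 0, so the forward reaction is non-spontaneous (proceeds in reverse).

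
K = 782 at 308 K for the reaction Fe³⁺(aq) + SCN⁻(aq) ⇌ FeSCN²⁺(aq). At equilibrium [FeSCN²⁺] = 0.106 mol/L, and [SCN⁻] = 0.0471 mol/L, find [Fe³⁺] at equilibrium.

At equilibrium, K = [FeSCN²⁺] / ([Fe³⁺]·[SCN⁻]) = 782.
(0.106) / (([Fe³⁺])·(0.0471)) = 782
[Fe³⁺] = 0.00288 mol/L

[Fe³⁺] = 0.00288 mol/L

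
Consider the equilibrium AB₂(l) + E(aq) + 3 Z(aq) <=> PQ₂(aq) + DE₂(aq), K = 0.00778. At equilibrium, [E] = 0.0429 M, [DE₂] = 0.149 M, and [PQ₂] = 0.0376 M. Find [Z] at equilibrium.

[Z] = 2.56 M

(AB₂ is a pure liquid — omitted from K.)
At equilibrium, K = [PQ₂]·[DE₂] / ([E]·[Z]³) = 0.00778.
(0.0376)·(0.149) / ((0.0429)·([Z])³) = 0.00778
[Z]³ = 16.8 ⇒ [Z] = 2.56 M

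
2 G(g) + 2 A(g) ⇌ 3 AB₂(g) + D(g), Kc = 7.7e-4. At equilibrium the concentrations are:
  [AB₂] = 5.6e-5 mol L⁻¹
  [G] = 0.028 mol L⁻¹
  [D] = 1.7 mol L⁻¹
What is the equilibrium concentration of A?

At equilibrium, Kc = [AB₂]³·[D] / ([G]²·[A]²) = 7.7e-4.
(5.6e-5)³·(1.7) / ((0.028)²·([A])²) = 7.7e-4
[A]² = 4.95e-7 ⇒ [A] = 7.0e-4 mol L⁻¹

[A] = 7.0e-4 mol L⁻¹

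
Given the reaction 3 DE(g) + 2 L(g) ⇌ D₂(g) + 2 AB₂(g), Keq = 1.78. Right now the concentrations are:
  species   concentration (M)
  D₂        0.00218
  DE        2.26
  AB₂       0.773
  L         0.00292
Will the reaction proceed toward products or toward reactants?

in the reverse direction

Q = [D₂]·[AB₂]² / ([DE]³·[L]²) = (0.00218)·(0.773)² / ((2.26)³·(0.00292)²) = 13.2
Q = 13.2 > Keq = 1.78, so the reverse reaction proceeds.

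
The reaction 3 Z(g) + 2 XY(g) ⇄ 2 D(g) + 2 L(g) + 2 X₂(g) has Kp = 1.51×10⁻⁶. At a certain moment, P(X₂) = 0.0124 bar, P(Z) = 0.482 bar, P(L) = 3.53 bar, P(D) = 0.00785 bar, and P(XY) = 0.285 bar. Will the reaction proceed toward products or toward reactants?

in the reverse direction

Qp = P(D)²·P(L)²·P(X₂)² / (P(Z)³·P(XY)²) = (0.00785)²·(3.53)²·(0.0124)² / ((0.482)³·(0.285)²) = 1.30×10⁻⁵
Qp = 1.30×10⁻⁵ > Kp = 1.51×10⁻⁶, so the reverse reaction proceeds.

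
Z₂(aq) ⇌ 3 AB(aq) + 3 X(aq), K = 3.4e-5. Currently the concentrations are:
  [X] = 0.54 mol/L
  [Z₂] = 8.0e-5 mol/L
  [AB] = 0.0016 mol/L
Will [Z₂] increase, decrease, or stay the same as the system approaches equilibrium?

decrease

Q = [AB]³·[X]³ / [Z₂] = (0.0016)³·(0.54)³ / (8.0e-5) = 8.1e-6
Q = 8.1e-6 < K = 3.4e-5: net forward reaction.
Z₂ is a reactant, so it decreases.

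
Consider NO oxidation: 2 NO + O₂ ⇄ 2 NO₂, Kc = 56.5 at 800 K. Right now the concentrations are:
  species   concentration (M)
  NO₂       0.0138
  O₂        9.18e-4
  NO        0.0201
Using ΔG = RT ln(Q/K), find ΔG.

ΔG = 14.7 kJ/mol

Qc = [NO₂]² / ([NO]²·[O₂]) = (0.0138)² / ((0.0201)²·(9.18e-4)) = 513
ΔG = RT ln(Qc/Kc) = (8.314 J mol⁻¹ K⁻¹)(800 K) × ln(513/56.5)
   = (6.651 kJ/mol)(2.206) = 14.7 kJ/mol
ΔG > 0, so the forward reaction is non-spontaneous (proceeds in reverse).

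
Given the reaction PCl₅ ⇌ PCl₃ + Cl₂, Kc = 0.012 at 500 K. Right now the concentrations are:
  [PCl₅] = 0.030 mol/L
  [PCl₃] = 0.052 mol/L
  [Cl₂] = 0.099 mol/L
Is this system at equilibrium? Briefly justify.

no; Q > K, reaction proceeds in reverse

Qc = [PCl₃]·[Cl₂] / [PCl₅] = (0.052)·(0.099) / (0.030) = 0.17
Qc = 0.17 > Kc = 0.012: net reverse reaction.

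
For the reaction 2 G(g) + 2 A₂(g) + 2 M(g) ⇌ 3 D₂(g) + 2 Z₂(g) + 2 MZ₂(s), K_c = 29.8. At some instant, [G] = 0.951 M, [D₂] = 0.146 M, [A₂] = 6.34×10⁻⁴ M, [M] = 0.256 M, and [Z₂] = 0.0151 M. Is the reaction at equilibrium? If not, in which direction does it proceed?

no net change (already at equilibrium)

(MZ₂ is a pure solid — omitted from Q_c.)
Q_c = [D₂]³·[Z₂]² / ([G]²·[A₂]²·[M]²) = (0.146)³·(0.0151)² / ((0.951)²·(6.34×10⁻⁴)²·(0.256)²) = 29.8
Q_c = 29.8 = K_c, so the system is already at equilibrium.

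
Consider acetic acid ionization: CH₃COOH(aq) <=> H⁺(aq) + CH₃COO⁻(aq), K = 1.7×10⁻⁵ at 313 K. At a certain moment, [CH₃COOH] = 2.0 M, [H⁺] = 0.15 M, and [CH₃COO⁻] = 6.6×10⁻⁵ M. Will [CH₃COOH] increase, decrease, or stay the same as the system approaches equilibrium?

decrease

Q = [H⁺]·[CH₃COO⁻] / [CH₃COOH] = (0.15)·(6.6×10⁻⁵) / (2.0) = 5.0×10⁻⁶
Q = 5.0×10⁻⁶ < K = 1.7×10⁻⁵: net forward reaction.
CH₃COOH is a reactant, so it decreases.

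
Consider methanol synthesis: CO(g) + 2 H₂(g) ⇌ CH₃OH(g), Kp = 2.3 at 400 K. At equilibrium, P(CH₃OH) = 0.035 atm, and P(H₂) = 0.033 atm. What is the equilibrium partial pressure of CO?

P(CO) = 14 atm

At equilibrium, Kp = P(CH₃OH) / (P(CO)·P(H₂)²) = 2.3.
(0.035) / ((P(CO))·(0.033)²) = 2.3
P(CO) = 14.0 = 14 atm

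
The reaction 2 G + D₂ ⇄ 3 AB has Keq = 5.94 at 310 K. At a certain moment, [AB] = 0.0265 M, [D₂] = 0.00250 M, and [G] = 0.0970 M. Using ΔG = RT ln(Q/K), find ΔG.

Q = [AB]³ / ([G]²·[D₂]) = (0.0265)³ / ((0.0970)²·(0.00250)) = 0.791
ΔG = RT ln(Q/Keq) = (8.314 J mol⁻¹ K⁻¹)(310 K) × ln(0.791/5.94)
   = (2.577 kJ/mol)(-2.016) = -5.20 kJ/mol
ΔG < 0, so the forward reaction is spontaneous (proceeds forward).

ΔG = -5.20 kJ/mol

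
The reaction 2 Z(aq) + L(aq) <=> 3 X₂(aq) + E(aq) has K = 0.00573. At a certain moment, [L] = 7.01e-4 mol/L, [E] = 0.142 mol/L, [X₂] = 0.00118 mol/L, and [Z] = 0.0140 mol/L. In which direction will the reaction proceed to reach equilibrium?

Q = [X₂]³·[E] / ([Z]²·[L]) = (0.00118)³·(0.142) / ((0.0140)²·(7.01e-4)) = 0.00170
Q = 0.00170 < K = 0.00573, so the forward reaction proceeds.

to the right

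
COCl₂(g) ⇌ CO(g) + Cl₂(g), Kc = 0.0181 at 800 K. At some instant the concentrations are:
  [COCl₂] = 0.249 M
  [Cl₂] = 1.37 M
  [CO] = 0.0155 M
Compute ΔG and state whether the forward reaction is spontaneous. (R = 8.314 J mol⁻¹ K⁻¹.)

ΔG = 10.3 kJ/mol; the forward reaction is non-spontaneous

Qc = [CO]·[Cl₂] / [COCl₂] = (0.0155)·(1.37) / (0.249) = 0.0853
ΔG = RT ln(Qc/Kc) = (8.314 J mol⁻¹ K⁻¹)(800 K) × ln(0.0853/0.0181)
   = (6.651 kJ/mol)(1.550) = 10.3 kJ/mol
ΔG > 0, so the forward reaction is non-spontaneous (proceeds in reverse).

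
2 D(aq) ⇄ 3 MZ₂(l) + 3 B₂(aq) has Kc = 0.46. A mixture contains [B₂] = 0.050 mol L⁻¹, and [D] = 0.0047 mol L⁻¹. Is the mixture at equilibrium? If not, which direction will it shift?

no; Q > K, reaction proceeds in reverse

(MZ₂ is a pure liquid — omitted from Qc.)
Qc = [B₂]³ / [D]² = (0.050)³ / (0.0047)² = 5.7
Qc = 5.7 > Kc = 0.46: net reverse reaction.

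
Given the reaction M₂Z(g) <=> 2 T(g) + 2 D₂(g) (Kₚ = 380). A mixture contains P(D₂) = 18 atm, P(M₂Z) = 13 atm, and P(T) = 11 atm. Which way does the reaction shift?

Qₚ = P(T)²·P(D₂)² / P(M₂Z) = (11)²·(18)² / (13) = 3000
Qₚ = 3000 > Kₚ = 380, so the reverse reaction proceeds.

to the left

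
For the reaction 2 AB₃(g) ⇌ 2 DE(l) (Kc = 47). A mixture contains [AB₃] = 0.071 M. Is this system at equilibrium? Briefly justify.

no; Q > K, reaction proceeds in reverse

(DE is a pure liquid — omitted from Qc.)
Qc = 1 / [AB₃]² = 1 / (0.071)² = 200
Qc = 200 > Kc = 47: net reverse reaction.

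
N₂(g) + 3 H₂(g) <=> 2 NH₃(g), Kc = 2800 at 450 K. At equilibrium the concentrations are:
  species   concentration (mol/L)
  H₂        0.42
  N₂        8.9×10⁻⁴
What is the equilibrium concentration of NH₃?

[NH₃] = 0.43 mol/L

At equilibrium, Kc = [NH₃]² / ([N₂]·[H₂]³) = 2800.
([NH₃])² / ((8.9×10⁻⁴)·(0.42)³) = 2800
[NH₃]² = 0.185 ⇒ [NH₃] = 0.43 mol/L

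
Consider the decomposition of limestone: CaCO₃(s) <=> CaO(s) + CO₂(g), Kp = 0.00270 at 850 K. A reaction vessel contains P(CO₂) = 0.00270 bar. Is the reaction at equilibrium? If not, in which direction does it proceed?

(CaCO₃, CaO are pure solids — omitted from Qp.)
Qp = P(CO₂) = 0.00270
Qp = 0.00270 = Kp, so the system is already at equilibrium.

no net change (already at equilibrium)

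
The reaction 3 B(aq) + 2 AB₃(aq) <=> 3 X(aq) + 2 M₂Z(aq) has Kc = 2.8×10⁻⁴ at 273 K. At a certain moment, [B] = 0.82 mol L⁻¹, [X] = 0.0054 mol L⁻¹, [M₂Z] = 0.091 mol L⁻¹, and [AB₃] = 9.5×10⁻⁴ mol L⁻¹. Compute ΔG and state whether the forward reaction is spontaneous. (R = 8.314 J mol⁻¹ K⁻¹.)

ΔG = 5.08 kJ/mol; the forward reaction is non-spontaneous

Qc = [X]³·[M₂Z]² / ([B]³·[AB₃]²) = (0.0054)³·(0.091)² / ((0.82)³·(9.5×10⁻⁴)²) = 0.00262
ΔG = RT ln(Qc/Kc) = (8.314 J mol⁻¹ K⁻¹)(273 K) × ln(0.00262/2.8×10⁻⁴)
   = (2.270 kJ/mol)(2.236) = 5.08 kJ/mol
ΔG > 0, so the forward reaction is non-spontaneous (proceeds in reverse).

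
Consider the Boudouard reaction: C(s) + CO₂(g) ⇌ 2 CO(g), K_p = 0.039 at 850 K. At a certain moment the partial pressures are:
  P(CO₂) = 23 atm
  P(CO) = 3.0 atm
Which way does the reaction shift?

(C is a pure solid — omitted from Q_p.)
Q_p = P(CO)² / P(CO₂) = (3.0)² / (23) = 0.39
Q_p = 0.39 > K_p = 0.039, so the reverse reaction proceeds.

reverse (toward reactants)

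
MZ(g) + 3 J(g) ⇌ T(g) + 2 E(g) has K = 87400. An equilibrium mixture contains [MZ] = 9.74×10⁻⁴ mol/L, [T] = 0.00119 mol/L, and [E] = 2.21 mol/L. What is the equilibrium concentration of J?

At equilibrium, K = [T]·[E]² / ([MZ]·[J]³) = 87400.
(0.00119)·(2.21)² / ((9.74×10⁻⁴)·([J])³) = 87400
[J]³ = 6.83×10⁻⁵ ⇒ [J] = 0.0409 mol/L

[J] = 0.0409 mol/L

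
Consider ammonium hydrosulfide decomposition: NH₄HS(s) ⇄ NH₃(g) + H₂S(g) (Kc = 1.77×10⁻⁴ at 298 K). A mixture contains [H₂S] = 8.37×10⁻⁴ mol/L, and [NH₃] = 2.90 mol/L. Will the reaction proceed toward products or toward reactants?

(NH₄HS is a pure solid — omitted from Qc.)
Qc = [NH₃]·[H₂S] = (2.90)·(8.37×10⁻⁴) = 0.00243
Qc = 0.00243 > Kc = 1.77×10⁻⁴, so the reverse reaction proceeds.

reverse (toward reactants)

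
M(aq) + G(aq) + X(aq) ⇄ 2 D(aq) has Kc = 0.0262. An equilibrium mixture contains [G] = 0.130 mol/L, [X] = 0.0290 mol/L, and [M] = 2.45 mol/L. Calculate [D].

[D] = 0.0156 mol/L

At equilibrium, Kc = [D]² / ([M]·[G]·[X]) = 0.0262.
([D])² / ((2.45)·(0.130)·(0.0290)) = 0.0262
[D]² = 2.42e-4 ⇒ [D] = 0.0156 mol/L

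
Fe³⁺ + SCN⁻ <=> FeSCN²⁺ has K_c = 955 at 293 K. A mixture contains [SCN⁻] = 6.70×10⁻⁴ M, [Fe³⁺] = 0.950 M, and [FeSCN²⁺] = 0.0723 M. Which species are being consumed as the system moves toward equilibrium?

Fe³⁺, SCN⁻ (reactants)

Q_c = [FeSCN²⁺] / ([Fe³⁺]·[SCN⁻]) = (0.0723) / ((0.950)·(6.70×10⁻⁴)) = 114
Q_c = 114 < K_c = 955: net forward reaction.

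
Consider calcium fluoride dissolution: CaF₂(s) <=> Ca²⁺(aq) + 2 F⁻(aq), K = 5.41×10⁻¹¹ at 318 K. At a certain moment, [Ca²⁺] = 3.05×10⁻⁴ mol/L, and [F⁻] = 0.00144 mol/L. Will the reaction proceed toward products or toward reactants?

(CaF₂ is a pure solid — omitted from Q.)
Q = [Ca²⁺]·[F⁻]² = (3.05×10⁻⁴)·(0.00144)² = 6.32×10⁻¹⁰
Q = 6.32×10⁻¹⁰ > K = 5.41×10⁻¹¹, so the reverse reaction proceeds.

in the reverse direction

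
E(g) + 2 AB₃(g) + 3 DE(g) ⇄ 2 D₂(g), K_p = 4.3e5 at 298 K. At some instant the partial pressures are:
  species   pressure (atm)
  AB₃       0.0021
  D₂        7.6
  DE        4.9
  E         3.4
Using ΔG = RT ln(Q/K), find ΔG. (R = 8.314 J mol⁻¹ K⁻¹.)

Q_p = P(D₂)² / (P(E)·P(AB₃)²·P(DE)³) = (7.6)² / ((3.4)·(0.0021)²·(4.9)³) = 32700
ΔG = RT ln(Q_p/K_p) = (8.314 J mol⁻¹ K⁻¹)(298 K) × ln(32700/4.3e5)
   = (2.478 kJ/mol)(-2.576) = -6.38 kJ/mol
ΔG < 0, so the forward reaction is spontaneous (proceeds forward).

ΔG = -6.38 kJ/mol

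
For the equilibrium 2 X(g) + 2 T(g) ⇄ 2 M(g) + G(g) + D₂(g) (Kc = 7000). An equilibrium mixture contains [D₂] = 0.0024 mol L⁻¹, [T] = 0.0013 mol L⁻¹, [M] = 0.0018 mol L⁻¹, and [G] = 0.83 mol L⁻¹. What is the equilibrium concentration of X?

[X] = 7.4×10⁻⁴ mol L⁻¹

At equilibrium, Kc = [M]²·[G]·[D₂] / ([X]²·[T]²) = 7000.
(0.0018)²·(0.83)·(0.0024) / (([X])²·(0.0013)²) = 7000
[X]² = 5.46×10⁻⁷ ⇒ [X] = 7.4×10⁻⁴ mol L⁻¹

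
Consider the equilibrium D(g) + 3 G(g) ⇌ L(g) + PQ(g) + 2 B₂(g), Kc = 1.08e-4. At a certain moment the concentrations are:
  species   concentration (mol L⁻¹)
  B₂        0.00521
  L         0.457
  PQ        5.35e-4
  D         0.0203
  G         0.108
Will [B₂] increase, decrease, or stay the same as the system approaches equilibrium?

Qc = [L]·[PQ]·[B₂]² / ([D]·[G]³) = (0.457)·(5.35e-4)·(0.00521)² / ((0.0203)·(0.108)³) = 2.60e-4
Qc = 2.60e-4 > Kc = 1.08e-4: net reverse reaction.
B₂ is a product, so it decreases.

decrease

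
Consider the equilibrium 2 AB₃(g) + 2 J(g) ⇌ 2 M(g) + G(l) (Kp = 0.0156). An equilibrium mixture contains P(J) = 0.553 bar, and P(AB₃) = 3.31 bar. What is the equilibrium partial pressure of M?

(G is a pure liquid — omitted from Kp.)
At equilibrium, Kp = P(M)² / (P(AB₃)²·P(J)²) = 0.0156.
(P(M))² / ((3.31)²·(0.553)²) = 0.0156
P(M)² = 0.0523 ⇒ P(M) = 0.229 bar

P(M) = 0.229 bar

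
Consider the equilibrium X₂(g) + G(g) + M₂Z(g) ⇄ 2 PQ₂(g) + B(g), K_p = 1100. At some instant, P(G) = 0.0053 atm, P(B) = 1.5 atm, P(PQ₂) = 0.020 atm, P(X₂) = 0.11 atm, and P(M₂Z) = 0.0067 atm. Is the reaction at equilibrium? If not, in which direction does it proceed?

toward products

Q_p = P(PQ₂)²·P(B) / (P(X₂)·P(G)·P(M₂Z)) = (0.020)²·(1.5) / ((0.11)·(0.0053)·(0.0067)) = 150
Q_p = 150 < K_p = 1100, so the forward reaction proceeds.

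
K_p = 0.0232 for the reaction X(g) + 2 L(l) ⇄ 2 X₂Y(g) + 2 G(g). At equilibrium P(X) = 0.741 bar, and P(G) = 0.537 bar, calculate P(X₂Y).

P(X₂Y) = 0.244 bar

(L is a pure liquid — omitted from K_p.)
At equilibrium, K_p = P(X₂Y)²·P(G)² / P(X) = 0.0232.
(P(X₂Y))²·(0.537)² / (0.741) = 0.0232
P(X₂Y)² = 0.0596 ⇒ P(X₂Y) = 0.244 bar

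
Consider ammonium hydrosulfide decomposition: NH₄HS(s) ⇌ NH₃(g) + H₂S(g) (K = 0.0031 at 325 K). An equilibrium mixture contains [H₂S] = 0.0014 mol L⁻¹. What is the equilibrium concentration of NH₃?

(NH₄HS is a pure solid — omitted from K.)
At equilibrium, K = [NH₃]·[H₂S] = 0.0031.
([NH₃])·(0.0014) = 0.0031
[NH₃] = 2.21 = 2.2 mol L⁻¹

[NH₃] = 2.2 mol L⁻¹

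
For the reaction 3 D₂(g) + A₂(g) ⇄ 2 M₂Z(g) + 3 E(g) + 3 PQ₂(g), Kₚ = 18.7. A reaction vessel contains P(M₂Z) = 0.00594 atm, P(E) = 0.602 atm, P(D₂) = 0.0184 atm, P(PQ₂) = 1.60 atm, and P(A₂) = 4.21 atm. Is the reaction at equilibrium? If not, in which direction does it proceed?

in the forward direction

Qₚ = P(M₂Z)²·P(E)³·P(PQ₂)³ / (P(D₂)³·P(A₂)) = (0.00594)²·(0.602)³·(1.60)³ / ((0.0184)³·(4.21)) = 1.20
Qₚ = 1.20 < Kₚ = 18.7, so the forward reaction proceeds.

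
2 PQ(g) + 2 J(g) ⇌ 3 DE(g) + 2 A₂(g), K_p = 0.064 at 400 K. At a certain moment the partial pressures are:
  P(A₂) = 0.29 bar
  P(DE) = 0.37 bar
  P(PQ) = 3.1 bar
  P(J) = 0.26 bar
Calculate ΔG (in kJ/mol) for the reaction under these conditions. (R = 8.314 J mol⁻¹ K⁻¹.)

Q_p = P(DE)³·P(A₂)² / (P(PQ)²·P(J)²) = (0.37)³·(0.29)² / ((3.1)²·(0.26)²) = 0.00656
ΔG = RT ln(Q_p/K_p) = (8.314 J mol⁻¹ K⁻¹)(400 K) × ln(0.00656/0.064)
   = (3.326 kJ/mol)(-2.278) = -7.58 kJ/mol
ΔG < 0, so the forward reaction is spontaneous (proceeds forward).

ΔG = -7.58 kJ/mol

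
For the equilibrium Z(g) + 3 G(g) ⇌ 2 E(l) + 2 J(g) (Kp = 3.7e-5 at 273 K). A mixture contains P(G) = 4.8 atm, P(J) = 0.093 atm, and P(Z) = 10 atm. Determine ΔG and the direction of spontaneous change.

ΔG = -3.53 kJ/mol; the forward reaction is spontaneous

(E is a pure liquid — omitted from Qp.)
Qp = P(J)² / (P(Z)·P(G)³) = (0.093)² / ((10)·(4.8)³) = 7.82e-6
ΔG = RT ln(Qp/Kp) = (8.314 J mol⁻¹ K⁻¹)(273 K) × ln(7.82e-6/3.7e-5)
   = (2.270 kJ/mol)(-1.554) = -3.53 kJ/mol
ΔG < 0, so the forward reaction is spontaneous (proceeds forward).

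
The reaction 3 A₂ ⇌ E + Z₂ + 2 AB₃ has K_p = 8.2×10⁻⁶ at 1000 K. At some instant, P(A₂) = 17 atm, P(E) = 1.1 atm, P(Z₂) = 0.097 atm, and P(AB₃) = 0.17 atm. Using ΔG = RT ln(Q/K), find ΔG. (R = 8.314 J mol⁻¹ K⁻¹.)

Q_p = P(E)·P(Z₂)·P(AB₃)² / P(A₂)³ = (1.1)·(0.097)·(0.17)² / (17)³ = 6.28×10⁻⁷
ΔG = RT ln(Q_p/K_p) = (8.314 J mol⁻¹ K⁻¹)(1000 K) × ln(6.28×10⁻⁷/8.2×10⁻⁶)
   = (8.314 kJ/mol)(-2.569) = -21.4 kJ/mol
ΔG < 0, so the forward reaction is spontaneous (proceeds forward).

ΔG = -21.4 kJ/mol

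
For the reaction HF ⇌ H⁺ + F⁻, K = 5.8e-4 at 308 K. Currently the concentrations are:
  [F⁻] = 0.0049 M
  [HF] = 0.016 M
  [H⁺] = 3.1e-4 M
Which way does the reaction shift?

toward products

Q = [H⁺]·[F⁻] / [HF] = (3.1e-4)·(0.0049) / (0.016) = 9.5e-5
Q = 9.5e-5 < K = 5.8e-4, so the forward reaction proceeds.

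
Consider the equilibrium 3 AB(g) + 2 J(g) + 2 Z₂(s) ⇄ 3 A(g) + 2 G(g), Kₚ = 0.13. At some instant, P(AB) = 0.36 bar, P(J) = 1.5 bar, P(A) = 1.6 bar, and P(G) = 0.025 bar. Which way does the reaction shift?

(Z₂ is a pure solid — omitted from Qₚ.)
Qₚ = P(A)³·P(G)² / (P(AB)³·P(J)²) = (1.6)³·(0.025)² / ((0.36)³·(1.5)²) = 0.024
Qₚ = 0.024 < Kₚ = 0.13, so the forward reaction proceeds.

to the right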